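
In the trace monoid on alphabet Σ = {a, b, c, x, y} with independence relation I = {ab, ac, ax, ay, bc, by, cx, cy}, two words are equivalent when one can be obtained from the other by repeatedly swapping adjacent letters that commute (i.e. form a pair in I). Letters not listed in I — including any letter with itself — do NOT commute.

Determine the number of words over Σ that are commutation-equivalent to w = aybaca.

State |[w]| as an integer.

0(a) covers ∅
1(y) covers ∅
2(b) covers ∅
3(a) covers 0:a
4(c) covers ∅
5(a) covers 3:a
floor of heap: 0:a, 1:y, 2:b, 4:c
completions by unplaced set U, small U first (add the entries for U minus each lowest piece of U):
  |U|=1: {1}:1  {2}:1  {4}:1  {5}:1
  |U|=2: {1,2}:2  {1,4}:2  {1,5}:2  {2,4}:2  {2,5}:2  {3,5}:1  {4,5}:2
  |U|=3: {0,3,5}:1  {1,2,4}:6  {1,2,5}:6  {1,3,5}:3  {1,4,5}:6  {2,3,5}:3  {2,4,5}:6  {3,4,5}:3
  |U|=4: {0,1,3,5}:4  {0,2,3,5}:4  {0,3,4,5}:4  {1,2,3,5}:12  {1,2,4,5}:24  {1,3,4,5}:12  {2,3,4,5}:12
  start at 0(a): 60
  start at 1(y): 20
  start at 2(b): 20
  start at 4(c): 20
sum over floor = 120

120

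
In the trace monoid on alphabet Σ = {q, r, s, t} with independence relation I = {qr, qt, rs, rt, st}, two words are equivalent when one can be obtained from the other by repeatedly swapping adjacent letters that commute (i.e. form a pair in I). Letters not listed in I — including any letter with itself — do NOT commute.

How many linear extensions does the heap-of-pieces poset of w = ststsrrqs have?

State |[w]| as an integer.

756

0(s) covers ∅
1(t) covers ∅
2(s) covers 0:s
3(t) covers 1:t
4(s) covers 2:s
5(r) covers ∅
6(r) covers 5:r
7(q) covers 4:s
8(s) covers 7:q
floor of heap: 0:s, 1:t, 5:r
completions by unplaced set U, small U first (add the entries for U minus each lowest piece of U):
  |U|=1: {3}:1  {6}:1  {8}:1
  |U|=2: {1,3}:1  {3,6}:2  {3,8}:2  {5,6}:1  {6,8}:2  {7,8}:1
  |U|=3: {1,3,6}:3  {1,3,8}:3  {3,5,6}:3  {3,6,8}:6  {3,7,8}:3  {4,7,8}:1  {5,6,8}:3  {6,7,8}:3
  |U|=4: {1,3,5,6}:6  {1,3,6,8}:12  {1,3,7,8}:6  {2,4,7,8}:1  {3,4,7,8}:4  {3,5,6,8}:12  {3,6,7,8}:12  {4,6,7,8}:4  {5,6,7,8}:6
  |U|=5: {0,2,4,7,8}:1  {1,3,4,7,8}:10  {1,3,5,6,8}:30  {1,3,6,7,8}:30  {2,3,4,7,8}:5  {2,4,6,7,8}:5  {3,4,6,7,8}:20  {3,5,6,7,8}:30  {4,5,6,7,8}:10
  |U|=6: {0,2,3,4,7,8}:6  {0,2,4,6,7,8}:6  {1,2,3,4,7,8}:15  {1,3,4,6,7,8}:60  {1,3,5,6,7,8}:90  {2,3,4,6,7,8}:30  {2,4,5,6,7,8}:15  {3,4,5,6,7,8}:60
  |U|=7: {0,1,2,3,4,7,8}:21  {0,2,3,4,6,7,8}:42  {0,2,4,5,6,7,8}:21  {1,2,3,4,6,7,8}:105  {1,3,4,5,6,7,8}:210  {2,3,4,5,6,7,8}:105
  start at 0(s): 420
  start at 1(t): 168
  start at 5(r): 168
sum over floor = 756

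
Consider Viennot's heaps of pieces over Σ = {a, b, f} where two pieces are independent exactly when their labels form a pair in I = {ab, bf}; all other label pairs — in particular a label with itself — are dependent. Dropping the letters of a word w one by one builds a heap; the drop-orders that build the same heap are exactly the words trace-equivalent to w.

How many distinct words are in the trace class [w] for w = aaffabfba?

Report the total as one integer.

36

0(a) covers ∅
1(a) covers 0:a
2(f) covers 1:a
3(f) covers 2:f
4(a) covers 3:f
5(b) covers ∅
6(f) covers 4:a
7(b) covers 5:b
8(a) covers 6:f
floor of heap: 0:a, 5:b
completions by unplaced set U, small U first (add the entries for U minus each lowest piece of U):
  |U|=1: {7}:1  {8}:1
  |U|=2: {5,7}:1  {6,8}:1  {7,8}:2
  |U|=3: {4,6,8}:1  {5,7,8}:3  {6,7,8}:3
  |U|=4: {3,4,6,8}:1  {4,6,7,8}:4  {5,6,7,8}:6
  |U|=5: {2,3,4,6,8}:1  {3,4,6,7,8}:5  {4,5,6,7,8}:10
  |U|=6: {1,2,3,4,6,8}:1  {2,3,4,6,7,8}:6  {3,4,5,6,7,8}:15
  |U|=7: {0,1,2,3,4,6,8}:1  {1,2,3,4,6,7,8}:7  {2,3,4,5,6,7,8}:21
  start at 0(a): 28
  start at 5(b): 8
sum over floor = 36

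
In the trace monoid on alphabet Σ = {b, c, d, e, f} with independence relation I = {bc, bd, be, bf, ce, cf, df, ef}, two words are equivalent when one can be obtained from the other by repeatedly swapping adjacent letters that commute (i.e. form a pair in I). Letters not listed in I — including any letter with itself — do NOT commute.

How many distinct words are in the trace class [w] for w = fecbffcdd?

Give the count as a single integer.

#0=f has no predecessor
#1=e has no predecessor
#2=c has no predecessor
#3=b has no predecessor
#4=f depends on [0:f]
#5=f depends on [4:f]
#6=c depends on [2:c]
#7=d depends on [1:e, 6:c]
#8=d depends on [7:d]
sources: [0:f, 1:e, 2:c, 3:b]
N(rest) = Σ N(rest − s) over sources s of rest; N(one piece) = 1:
  size 1 → [3]=1  [5]=1  [8]=1
  size 2 → [3,5]=2  [3,8]=2  [4,5]=1  [5,8]=2  [7,8]=1
  size 3 → [0,4,5]=1  [1,7,8]=1  [3,4,5]=3  [3,5,8]=6  [3,7,8]=3  [4,5,8]=3  [5,7,8]=3  [6,7,8]=1
  size 4 → [0,3,4,5]=4  [0,4,5,8]=4  [1,3,7,8]=4  [1,5,7,8]=4  [1,6,7,8]=2  [2,6,7,8]=1  [3,4,5,8]=12  [3,5,7,8]=12  [3,6,7,8]=4  [4,5,7,8]=6  [5,6,7,8]=4
  size 5 → [0,3,4,5,8]=20  [0,4,5,7,8]=10  [1,2,6,7,8]=3  [1,3,5,7,8]=20  [1,3,6,7,8]=10  [1,4,5,7,8]=10  [1,5,6,7,8]=10  [2,3,6,7,8]=5  [2,5,6,7,8]=5  [3,4,5,7,8]=30  [3,5,6,7,8]=20  [4,5,6,7,8]=10
  size 6 → [0,1,4,5,7,8]=20  [0,3,4,5,7,8]=60  [0,4,5,6,7,8]=20  [1,2,3,6,7,8]=18  [1,2,5,6,7,8]=18  [1,3,4,5,7,8]=60  [1,3,5,6,7,8]=60  [1,4,5,6,7,8]=30  [2,3,5,6,7,8]=30  [2,4,5,6,7,8]=15  [3,4,5,6,7,8]=60
  size 7 → [0,1,3,4,5,7,8]=140  [0,1,4,5,6,7,8]=70  [0,2,4,5,6,7,8]=35  [0,3,4,5,6,7,8]=140  [1,2,3,5,6,7,8]=126  [1,2,4,5,6,7,8]=63  [1,3,4,5,6,7,8]=210  [2,3,4,5,6,7,8]=105
  first=0(f) contributes 504
  first=1(e) contributes 280
  first=2(c) contributes 560
  first=3(b) contributes 168
|[w]| = 1512

1512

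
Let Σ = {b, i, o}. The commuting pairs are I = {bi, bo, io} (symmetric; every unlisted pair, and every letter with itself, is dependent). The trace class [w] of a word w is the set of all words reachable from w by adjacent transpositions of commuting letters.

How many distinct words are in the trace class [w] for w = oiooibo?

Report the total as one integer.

105

#0=o has no predecessor
#1=i has no predecessor
#2=o depends on [0:o]
#3=o depends on [2:o]
#4=i depends on [1:i]
#5=b has no predecessor
#6=o depends on [3:o]
sources: [0:o, 1:i, 5:b]
N(rest) = Σ N(rest − s) over sources s of rest; N(one piece) = 1:
  size 1 → [4]=1  [5]=1  [6]=1
  size 2 → [1,4]=1  [3,6]=1  [4,5]=2  [4,6]=2  [5,6]=2
  size 3 → [1,4,5]=3  [1,4,6]=3  [2,3,6]=1  [3,4,6]=3  [3,5,6]=3  [4,5,6]=6
  size 4 → [0,2,3,6]=1  [1,3,4,6]=6  [1,4,5,6]=12  [2,3,4,6]=4  [2,3,5,6]=4  [3,4,5,6]=12
  size 5 → [0,2,3,4,6]=5  [0,2,3,5,6]=5  [1,2,3,4,6]=10  [1,3,4,5,6]=30  [2,3,4,5,6]=20
  first=0(o) contributes 60
  first=1(i) contributes 30
  first=5(b) contributes 15
|[w]| = 105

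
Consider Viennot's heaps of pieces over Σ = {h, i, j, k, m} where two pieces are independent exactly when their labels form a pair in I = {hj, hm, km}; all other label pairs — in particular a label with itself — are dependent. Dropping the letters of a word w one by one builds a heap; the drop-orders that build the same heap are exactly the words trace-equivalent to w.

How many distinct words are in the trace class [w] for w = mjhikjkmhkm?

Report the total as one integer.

piece 0:m — minimal
piece 1:j rests on {0:m}
piece 2:h — minimal
piece 3:i rests on {1:j, 2:h}
piece 4:k rests on {3:i}
piece 5:j rests on {4:k}
piece 6:k rests on {5:j}
piece 7:m rests on {5:j}
piece 8:h rests on {6:k}
piece 9:k rests on {8:h}
piece 10:m rests on {7:m}
minimal pieces: {0:m, 2:h}
ways to finish when only these pieces remain (= sum over removing one remaining piece with nothing left below it):
  1 left: {9}→1  {10}→1
  2 left: {7,10}→1  {8,9}→1  {9,10}→2
  3 left: {6,8,9}→1  {7,9,10}→3  {8,9,10}→3
  4 left: {6,8,9,10}→4  {7,8,9,10}→6
  5 left: {6,7,8,9,10}→10
  6 left: {5,6,7,8,9,10}→10
  7 left: {4,5,6,7,8,9,10}→10
  8 left: {3,4,5,6,7,8,9,10}→10
  9 left: {1,3,4,5,6,7,8,9,10}→10  {2,3,4,5,6,7,8,9,10}→10
  placing 0:m first → 20 extensions
  placing 2:h first → 10 extensions
total linear extensions = 30

30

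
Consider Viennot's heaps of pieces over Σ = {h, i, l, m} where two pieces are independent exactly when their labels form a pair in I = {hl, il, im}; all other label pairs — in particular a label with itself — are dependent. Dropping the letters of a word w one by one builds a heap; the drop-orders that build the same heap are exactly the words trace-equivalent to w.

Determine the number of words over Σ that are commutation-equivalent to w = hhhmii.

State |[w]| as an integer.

0(h) covers ∅
1(h) covers 0:h
2(h) covers 1:h
3(m) covers 2:h
4(i) covers 2:h
5(i) covers 4:i
floor of heap: 0:h
completions by unplaced set U, small U first (add the entries for U minus each lowest piece of U):
  |U|=1: {3}:1  {5}:1
  |U|=2: {3,5}:2  {4,5}:1
  |U|=3: {3,4,5}:3
  |U|=4: {2,3,4,5}:3
  start at 0(h): 3

3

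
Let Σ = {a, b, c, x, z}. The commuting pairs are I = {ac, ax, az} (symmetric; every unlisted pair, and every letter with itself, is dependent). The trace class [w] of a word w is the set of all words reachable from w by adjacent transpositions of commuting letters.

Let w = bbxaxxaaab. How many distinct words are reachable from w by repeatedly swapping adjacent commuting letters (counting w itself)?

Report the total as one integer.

drop 0:b onto floor
drop 1:b onto {0:b}
drop 2:x onto {1:b}
drop 3:a onto {1:b}
drop 4:x onto {2:x}
drop 5:x onto {4:x}
drop 6:a onto {3:a}
drop 7:a onto {6:a}
drop 8:a onto {7:a}
drop 9:b onto {5:x, 8:a}
ground layer = {0:b}
drop-orders for the pieces not yet dropped (sum over which currently-grounded one goes next):
  1 to go: {9} 1
  2 to go: {5,9} 1  {8,9} 1
  3 to go: {4,5,9} 1  {5,8,9} 2  {7,8,9} 1
  4 to go: {2,4,5,9} 1  {4,5,8,9} 3  {5,7,8,9} 3  {6,7,8,9} 1
  5 to go: {2,4,5,8,9} 4  {3,6,7,8,9} 1  {4,5,7,8,9} 6  {5,6,7,8,9} 4
  6 to go: {2,4,5,7,8,9} 10  {3,5,6,7,8,9} 5  {4,5,6,7,8,9} 10
  7 to go: {2,4,5,6,7,8,9} 20  {3,4,5,6,7,8,9} 15
  8 to go: {2,3,4,5,6,7,8,9} 35
  if 0:b drops first: 35 orders

35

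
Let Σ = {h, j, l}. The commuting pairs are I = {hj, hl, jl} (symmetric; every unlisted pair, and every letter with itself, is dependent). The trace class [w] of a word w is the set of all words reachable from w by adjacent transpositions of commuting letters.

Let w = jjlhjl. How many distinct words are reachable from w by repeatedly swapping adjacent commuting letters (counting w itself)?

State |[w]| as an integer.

60

drop 0:j onto floor
drop 1:j onto {0:j}
drop 2:l onto floor
drop 3:h onto floor
drop 4:j onto {1:j}
drop 5:l onto {2:l}
ground layer = {0:j, 2:l, 3:h}
drop-orders for the pieces not yet dropped (sum over which currently-grounded one goes next):
  1 to go: {3} 1  {4} 1  {5} 1
  2 to go: {1,4} 1  {2,5} 1  {3,4} 2  {3,5} 2  {4,5} 2
  3 to go: {0,1,4} 1  {1,3,4} 3  {1,4,5} 3  {2,3,5} 3  {2,4,5} 3  {3,4,5} 6
  4 to go: {0,1,3,4} 4  {0,1,4,5} 4  {1,2,4,5} 6  {1,3,4,5} 12  {2,3,4,5} 12
  if 0:j drops first: 30 orders
  if 2:l drops first: 20 orders
  if 3:h drops first: 10 orders
heap linearizations: 60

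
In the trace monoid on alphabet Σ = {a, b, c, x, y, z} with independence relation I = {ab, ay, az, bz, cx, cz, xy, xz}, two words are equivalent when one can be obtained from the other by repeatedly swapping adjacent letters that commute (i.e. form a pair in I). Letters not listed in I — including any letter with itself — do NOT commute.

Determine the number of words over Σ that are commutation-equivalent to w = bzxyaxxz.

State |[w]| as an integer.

piece 0:b — minimal
piece 1:z — minimal
piece 2:x rests on {0:b}
piece 3:y rests on {0:b, 1:z}
piece 4:a rests on {2:x}
piece 5:x rests on {4:a}
piece 6:x rests on {5:x}
piece 7:z rests on {3:y}
minimal pieces: {0:b, 1:z}
ways to finish when only these pieces remain (= sum over removing one remaining piece with nothing left below it):
  1 left: {6}→1  {7}→1
  2 left: {3,7}→1  {5,6}→1  {6,7}→2
  3 left: {1,3,7}→1  {3,6,7}→3  {4,5,6}→1  {5,6,7}→3
  4 left: {1,3,6,7}→4  {2,4,5,6}→1  {3,5,6,7}→6  {4,5,6,7}→4
  5 left: {1,3,5,6,7}→10  {2,4,5,6,7}→5  {3,4,5,6,7}→10
  6 left: {1,3,4,5,6,7}→20  {2,3,4,5,6,7}→15
  placing 0:b first → 35 extensions
  placing 1:z first → 15 extensions
total linear extensions = 50

50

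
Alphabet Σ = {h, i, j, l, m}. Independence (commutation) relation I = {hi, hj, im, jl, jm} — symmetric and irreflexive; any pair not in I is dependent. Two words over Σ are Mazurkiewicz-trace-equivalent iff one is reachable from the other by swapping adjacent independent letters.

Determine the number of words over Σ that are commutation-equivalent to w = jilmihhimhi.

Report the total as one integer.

#0=j has no predecessor
#1=i depends on [0:j]
#2=l depends on [1:i]
#3=m depends on [2:l]
#4=i depends on [2:l]
#5=h depends on [3:m]
#6=h depends on [5:h]
#7=i depends on [4:i]
#8=m depends on [6:h]
#9=h depends on [8:m]
#10=i depends on [7:i]
sources: [0:j]
N(rest) = Σ N(rest − s) over sources s of rest; N(one piece) = 1:
  size 1 → [9]=1  [10]=1
  size 2 → [7,10]=1  [8,9]=1  [9,10]=2
  size 3 → [4,7,10]=1  [6,8,9]=1  [7,9,10]=3  [8,9,10]=3
  size 4 → [4,7,9,10]=4  [5,6,8,9]=1  [6,8,9,10]=4  [7,8,9,10]=6
  size 5 → [3,5,6,8,9]=1  [4,7,8,9,10]=10  [5,6,8,9,10]=5  [6,7,8,9,10]=10
  size 6 → [3,5,6,8,9,10]=6  [4,6,7,8,9,10]=20  [5,6,7,8,9,10]=15
  size 7 → [3,5,6,7,8,9,10]=21  [4,5,6,7,8,9,10]=35
  size 8 → [3,4,5,6,7,8,9,10]=56
  size 9 → [2,3,4,5,6,7,8,9,10]=56
  first=0(j) contributes 56

56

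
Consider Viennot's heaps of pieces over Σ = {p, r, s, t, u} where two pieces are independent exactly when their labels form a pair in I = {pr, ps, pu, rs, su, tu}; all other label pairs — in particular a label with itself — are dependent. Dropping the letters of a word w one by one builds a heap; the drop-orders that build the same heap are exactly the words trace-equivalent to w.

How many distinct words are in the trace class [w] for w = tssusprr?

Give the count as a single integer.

200

#0=t has no predecessor
#1=s depends on [0:t]
#2=s depends on [1:s]
#3=u has no predecessor
#4=s depends on [2:s]
#5=p depends on [0:t]
#6=r depends on [0:t, 3:u]
#7=r depends on [6:r]
sources: [0:t, 3:u]
N(rest) = Σ N(rest − s) over sources s of rest; N(one piece) = 1:
  size 1 → [4]=1  [5]=1  [7]=1
  size 2 → [2,4]=1  [4,5]=2  [4,7]=2  [5,7]=2  [6,7]=1
  size 3 → [1,2,4]=1  [2,4,5]=3  [2,4,7]=3  [3,6,7]=1  [4,5,7]=6  [4,6,7]=3  [5,6,7]=3
  size 4 → [1,2,4,5]=4  [1,2,4,7]=4  [2,4,5,7]=12  [2,4,6,7]=6  [3,4,6,7]=4  [3,5,6,7]=4  [4,5,6,7]=12
  size 5 → [1,2,4,5,7]=20  [1,2,4,6,7]=10  [2,3,4,6,7]=10  [2,4,5,6,7]=30  [3,4,5,6,7]=20
  size 6 → [1,2,3,4,6,7]=20  [1,2,4,5,6,7]=60  [2,3,4,5,6,7]=60
  first=0(t) contributes 140
  first=3(u) contributes 60
|[w]| = 200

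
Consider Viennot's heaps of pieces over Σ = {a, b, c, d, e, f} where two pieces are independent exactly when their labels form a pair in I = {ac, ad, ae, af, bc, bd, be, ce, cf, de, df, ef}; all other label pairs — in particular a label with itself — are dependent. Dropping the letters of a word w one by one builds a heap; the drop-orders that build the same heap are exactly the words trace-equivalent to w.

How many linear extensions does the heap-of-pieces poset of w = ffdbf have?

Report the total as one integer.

5

0(f) covers ∅
1(f) covers 0:f
2(d) covers ∅
3(b) covers 1:f
4(f) covers 3:b
floor of heap: 0:f, 2:d
completions by unplaced set U, small U first (add the entries for U minus each lowest piece of U):
  |U|=1: {2}:1  {4}:1
  |U|=2: {2,4}:2  {3,4}:1
  |U|=3: {1,3,4}:1  {2,3,4}:3
  start at 0(f): 4
  start at 2(d): 1
sum over floor = 5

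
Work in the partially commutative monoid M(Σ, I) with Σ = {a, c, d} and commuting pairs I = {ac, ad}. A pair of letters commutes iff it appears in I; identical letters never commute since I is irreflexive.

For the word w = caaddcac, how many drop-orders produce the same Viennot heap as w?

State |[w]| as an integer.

56

#0=c has no predecessor
#1=a has no predecessor
#2=a depends on [1:a]
#3=d depends on [0:c]
#4=d depends on [3:d]
#5=c depends on [4:d]
#6=a depends on [2:a]
#7=c depends on [5:c]
sources: [0:c, 1:a]
N(rest) = Σ N(rest − s) over sources s of rest; N(one piece) = 1:
  size 1 → [6]=1  [7]=1
  size 2 → [2,6]=1  [5,7]=1  [6,7]=2
  size 3 → [1,2,6]=1  [2,6,7]=3  [4,5,7]=1  [5,6,7]=3
  size 4 → [1,2,6,7]=4  [2,5,6,7]=6  [3,4,5,7]=1  [4,5,6,7]=4
  size 5 → [0,3,4,5,7]=1  [1,2,5,6,7]=10  [2,4,5,6,7]=10  [3,4,5,6,7]=5
  size 6 → [0,3,4,5,6,7]=6  [1,2,4,5,6,7]=20  [2,3,4,5,6,7]=15
  first=0(c) contributes 35
  first=1(a) contributes 21
|[w]| = 56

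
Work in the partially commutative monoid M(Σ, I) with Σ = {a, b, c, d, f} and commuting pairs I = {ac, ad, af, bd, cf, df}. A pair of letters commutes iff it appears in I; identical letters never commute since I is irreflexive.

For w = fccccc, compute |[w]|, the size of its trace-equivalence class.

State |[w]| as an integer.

6

piece 0:f — minimal
piece 1:c — minimal
piece 2:c rests on {1:c}
piece 3:c rests on {2:c}
piece 4:c rests on {3:c}
piece 5:c rests on {4:c}
minimal pieces: {0:f, 1:c}
ways to finish when only these pieces remain (= sum over removing one remaining piece with nothing left below it):
  1 left: {0}→1  {5}→1
  2 left: {0,5}→2  {4,5}→1
  3 left: {0,4,5}→3  {3,4,5}→1
  4 left: {0,3,4,5}→4  {2,3,4,5}→1
  placing 0:f first → 1 extensions
  placing 1:c first → 5 extensions
total linear extensions = 6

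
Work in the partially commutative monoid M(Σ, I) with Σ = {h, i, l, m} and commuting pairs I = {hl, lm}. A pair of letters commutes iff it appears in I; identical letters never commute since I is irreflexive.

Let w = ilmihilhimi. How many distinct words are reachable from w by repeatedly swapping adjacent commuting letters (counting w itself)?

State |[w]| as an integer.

4

0(i) covers ∅
1(l) covers 0:i
2(m) covers 0:i
3(i) covers 1:l, 2:m
4(h) covers 3:i
5(i) covers 4:h
6(l) covers 5:i
7(h) covers 5:i
8(i) covers 6:l, 7:h
9(m) covers 8:i
10(i) covers 9:m
floor of heap: 0:i
completions by unplaced set U, small U first (add the entries for U minus each lowest piece of U):
  |U|=1: {10}:1
  |U|=2: {9,10}:1
  |U|=3: {8,9,10}:1
  |U|=4: {6,8,9,10}:1  {7,8,9,10}:1
  |U|=5: {6,7,8,9,10}:2
  |U|=6: {5,6,7,8,9,10}:2
  |U|=7: {4,5,6,7,8,9,10}:2
  |U|=8: {3,4,5,6,7,8,9,10}:2
  |U|=9: {1,3,4,5,6,7,8,9,10}:2  {2,3,4,5,6,7,8,9,10}:2
  start at 0(i): 4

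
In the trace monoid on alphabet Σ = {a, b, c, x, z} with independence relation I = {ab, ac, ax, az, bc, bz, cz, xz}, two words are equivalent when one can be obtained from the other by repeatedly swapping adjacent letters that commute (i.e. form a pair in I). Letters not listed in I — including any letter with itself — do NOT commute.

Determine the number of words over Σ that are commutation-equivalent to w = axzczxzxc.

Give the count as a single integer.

drop 0:a onto floor
drop 1:x onto floor
drop 2:z onto floor
drop 3:c onto {1:x}
drop 4:z onto {2:z}
drop 5:x onto {3:c}
drop 6:z onto {4:z}
drop 7:x onto {5:x}
drop 8:c onto {7:x}
ground layer = {0:a, 1:x, 2:z}
drop-orders for the pieces not yet dropped (sum over which currently-grounded one goes next):
  1 to go: {0} 1  {6} 1  {8} 1
  2 to go: {0,6} 2  {0,8} 2  {4,6} 1  {6,8} 2  {7,8} 1
  3 to go: {0,4,6} 3  {0,6,8} 6  {0,7,8} 3  {2,4,6} 1  {4,6,8} 3  {5,7,8} 1  {6,7,8} 3
  4 to go: {0,2,4,6} 4  {0,4,6,8} 12  {0,5,7,8} 4  {0,6,7,8} 12  {2,4,6,8} 4  {3,5,7,8} 1  {4,6,7,8} 6  {5,6,7,8} 4
  5 to go: {0,2,4,6,8} 20  {0,3,5,7,8} 5  {0,4,6,7,8} 30  {0,5,6,7,8} 20  {1,3,5,7,8} 1  {2,4,6,7,8} 10  {3,5,6,7,8} 5  {4,5,6,7,8} 10
  6 to go: {0,1,3,5,7,8} 6  {0,2,4,6,7,8} 60  {0,3,5,6,7,8} 30  {0,4,5,6,7,8} 60  {1,3,5,6,7,8} 6  {2,4,5,6,7,8} 20  {3,4,5,6,7,8} 15
  7 to go: {0,1,3,5,6,7,8} 42  {0,2,4,5,6,7,8} 140  {0,3,4,5,6,7,8} 105  {1,3,4,5,6,7,8} 21  {2,3,4,5,6,7,8} 35
  if 0:a drops first: 56 orders
  if 1:x drops first: 280 orders
  if 2:z drops first: 168 orders
heap linearizations: 504

504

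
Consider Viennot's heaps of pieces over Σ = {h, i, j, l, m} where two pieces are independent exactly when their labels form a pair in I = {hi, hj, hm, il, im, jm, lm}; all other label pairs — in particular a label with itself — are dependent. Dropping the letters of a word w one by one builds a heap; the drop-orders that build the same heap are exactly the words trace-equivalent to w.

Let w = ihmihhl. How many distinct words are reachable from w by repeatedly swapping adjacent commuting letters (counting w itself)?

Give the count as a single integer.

105

#0=i has no predecessor
#1=h has no predecessor
#2=m has no predecessor
#3=i depends on [0:i]
#4=h depends on [1:h]
#5=h depends on [4:h]
#6=l depends on [5:h]
sources: [0:i, 1:h, 2:m]
N(rest) = Σ N(rest − s) over sources s of rest; N(one piece) = 1:
  size 1 → [2]=1  [3]=1  [6]=1
  size 2 → [0,3]=1  [2,3]=2  [2,6]=2  [3,6]=2  [5,6]=1
  size 3 → [0,2,3]=3  [0,3,6]=3  [2,3,6]=6  [2,5,6]=3  [3,5,6]=3  [4,5,6]=1
  size 4 → [0,2,3,6]=12  [0,3,5,6]=6  [1,4,5,6]=1  [2,3,5,6]=12  [2,4,5,6]=4  [3,4,5,6]=4
  size 5 → [0,2,3,5,6]=30  [0,3,4,5,6]=10  [1,2,4,5,6]=5  [1,3,4,5,6]=5  [2,3,4,5,6]=20
  first=0(i) contributes 30
  first=1(h) contributes 60
  first=2(m) contributes 15
|[w]| = 105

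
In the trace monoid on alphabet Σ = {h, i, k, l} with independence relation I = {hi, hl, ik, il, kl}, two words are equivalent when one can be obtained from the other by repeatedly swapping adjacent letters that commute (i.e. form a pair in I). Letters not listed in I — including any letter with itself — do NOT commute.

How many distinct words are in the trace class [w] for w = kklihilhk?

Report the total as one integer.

drop 0:k onto floor
drop 1:k onto {0:k}
drop 2:l onto floor
drop 3:i onto floor
drop 4:h onto {1:k}
drop 5:i onto {3:i}
drop 6:l onto {2:l}
drop 7:h onto {4:h}
drop 8:k onto {7:h}
ground layer = {0:k, 2:l, 3:i}
drop-orders for the pieces not yet dropped (sum over which currently-grounded one goes next):
  1 to go: {5} 1  {6} 1  {8} 1
  2 to go: {2,6} 1  {3,5} 1  {5,6} 2  {5,8} 2  {6,8} 2  {7,8} 1
  3 to go: {2,5,6} 3  {2,6,8} 3  {3,5,6} 3  {3,5,8} 3  {4,7,8} 1  {5,6,8} 6  {5,7,8} 3  {6,7,8} 3
  4 to go: {1,4,7,8} 1  {2,3,5,6} 6  {2,5,6,8} 12  {2,6,7,8} 6  {3,5,6,8} 12  {3,5,7,8} 6  {4,5,7,8} 4  {4,6,7,8} 4  {5,6,7,8} 12
  5 to go: {0,1,4,7,8} 1  {1,4,5,7,8} 5  {1,4,6,7,8} 5  {2,3,5,6,8} 30  {2,4,6,7,8} 10  {2,5,6,7,8} 30  {3,4,5,7,8} 10  {3,5,6,7,8} 30  {4,5,6,7,8} 20
  6 to go: {0,1,4,5,7,8} 6  {0,1,4,6,7,8} 6  {1,2,4,6,7,8} 15  {1,3,4,5,7,8} 15  {1,4,5,6,7,8} 30  {2,3,5,6,7,8} 90  {2,4,5,6,7,8} 60  {3,4,5,6,7,8} 60
  7 to go: {0,1,2,4,6,7,8} 21  {0,1,3,4,5,7,8} 21  {0,1,4,5,6,7,8} 42  {1,2,4,5,6,7,8} 105  {1,3,4,5,6,7,8} 105  {2,3,4,5,6,7,8} 210
  if 0:k drops first: 420 orders
  if 2:l drops first: 168 orders
  if 3:i drops first: 168 orders
heap linearizations: 756

756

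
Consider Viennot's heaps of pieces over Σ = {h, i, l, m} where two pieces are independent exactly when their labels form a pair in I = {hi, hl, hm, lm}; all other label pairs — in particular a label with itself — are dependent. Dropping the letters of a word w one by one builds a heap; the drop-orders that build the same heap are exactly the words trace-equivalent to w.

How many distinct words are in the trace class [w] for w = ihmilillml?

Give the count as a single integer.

40

#0=i has no predecessor
#1=h has no predecessor
#2=m depends on [0:i]
#3=i depends on [2:m]
#4=l depends on [3:i]
#5=i depends on [4:l]
#6=l depends on [5:i]
#7=l depends on [6:l]
#8=m depends on [5:i]
#9=l depends on [7:l]
sources: [0:i, 1:h]
N(rest) = Σ N(rest − s) over sources s of rest; N(one piece) = 1:
  size 1 → [1]=1  [8]=1  [9]=1
  size 2 → [1,8]=2  [1,9]=2  [7,9]=1  [8,9]=2
  size 3 → [1,7,9]=3  [1,8,9]=6  [6,7,9]=1  [7,8,9]=3
  size 4 → [1,6,7,9]=4  [1,7,8,9]=12  [6,7,8,9]=4
  size 5 → [1,6,7,8,9]=20  [5,6,7,8,9]=4
  size 6 → [1,5,6,7,8,9]=24  [4,5,6,7,8,9]=4
  size 7 → [1,4,5,6,7,8,9]=28  [3,4,5,6,7,8,9]=4
  size 8 → [1,3,4,5,6,7,8,9]=32  [2,3,4,5,6,7,8,9]=4
  first=0(i) contributes 36
  first=1(h) contributes 4
|[w]| = 40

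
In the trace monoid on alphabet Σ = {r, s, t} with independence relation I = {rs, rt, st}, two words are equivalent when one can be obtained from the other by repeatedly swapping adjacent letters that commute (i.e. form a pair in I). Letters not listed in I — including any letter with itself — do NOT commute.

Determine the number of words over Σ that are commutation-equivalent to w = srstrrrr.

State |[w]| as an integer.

#0=s has no predecessor
#1=r has no predecessor
#2=s depends on [0:s]
#3=t has no predecessor
#4=r depends on [1:r]
#5=r depends on [4:r]
#6=r depends on [5:r]
#7=r depends on [6:r]
sources: [0:s, 1:r, 3:t]
N(rest) = Σ N(rest − s) over sources s of rest; N(one piece) = 1:
  size 1 → [2]=1  [3]=1  [7]=1
  size 2 → [0,2]=1  [2,3]=2  [2,7]=2  [3,7]=2  [6,7]=1
  size 3 → [0,2,3]=3  [0,2,7]=3  [2,3,7]=6  [2,6,7]=3  [3,6,7]=3  [5,6,7]=1
  size 4 → [0,2,3,7]=12  [0,2,6,7]=6  [2,3,6,7]=12  [2,5,6,7]=4  [3,5,6,7]=4  [4,5,6,7]=1
  size 5 → [0,2,3,6,7]=30  [0,2,5,6,7]=10  [1,4,5,6,7]=1  [2,3,5,6,7]=20  [2,4,5,6,7]=5  [3,4,5,6,7]=5
  size 6 → [0,2,3,5,6,7]=60  [0,2,4,5,6,7]=15  [1,2,4,5,6,7]=6  [1,3,4,5,6,7]=6  [2,3,4,5,6,7]=30
  first=0(s) contributes 42
  first=1(r) contributes 105
  first=3(t) contributes 21
|[w]| = 168

168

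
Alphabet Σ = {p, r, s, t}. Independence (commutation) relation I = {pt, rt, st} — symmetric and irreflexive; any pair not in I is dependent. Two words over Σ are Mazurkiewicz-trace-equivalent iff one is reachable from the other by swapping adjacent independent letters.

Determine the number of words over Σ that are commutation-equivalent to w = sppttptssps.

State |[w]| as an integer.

165

#0=s has no predecessor
#1=p depends on [0:s]
#2=p depends on [1:p]
#3=t has no predecessor
#4=t depends on [3:t]
#5=p depends on [2:p]
#6=t depends on [4:t]
#7=s depends on [5:p]
#8=s depends on [7:s]
#9=p depends on [8:s]
#10=s depends on [9:p]
sources: [0:s, 3:t]
N(rest) = Σ N(rest − s) over sources s of rest; N(one piece) = 1:
  size 1 → [6]=1  [10]=1
  size 2 → [4,6]=1  [6,10]=2  [9,10]=1
  size 3 → [3,4,6]=1  [4,6,10]=3  [6,9,10]=3  [8,9,10]=1
  size 4 → [3,4,6,10]=4  [4,6,9,10]=6  [6,8,9,10]=4  [7,8,9,10]=1
  size 5 → [3,4,6,9,10]=10  [4,6,8,9,10]=10  [5,7,8,9,10]=1  [6,7,8,9,10]=5
  size 6 → [2,5,7,8,9,10]=1  [3,4,6,8,9,10]=20  [4,6,7,8,9,10]=15  [5,6,7,8,9,10]=6
  size 7 → [1,2,5,7,8,9,10]=1  [2,5,6,7,8,9,10]=7  [3,4,6,7,8,9,10]=35  [4,5,6,7,8,9,10]=21
  size 8 → [0,1,2,5,7,8,9,10]=1  [1,2,5,6,7,8,9,10]=8  [2,4,5,6,7,8,9,10]=28  [3,4,5,6,7,8,9,10]=56
  size 9 → [0,1,2,5,6,7,8,9,10]=9  [1,2,4,5,6,7,8,9,10]=36  [2,3,4,5,6,7,8,9,10]=84
  first=0(s) contributes 120
  first=3(t) contributes 45
|[w]| = 165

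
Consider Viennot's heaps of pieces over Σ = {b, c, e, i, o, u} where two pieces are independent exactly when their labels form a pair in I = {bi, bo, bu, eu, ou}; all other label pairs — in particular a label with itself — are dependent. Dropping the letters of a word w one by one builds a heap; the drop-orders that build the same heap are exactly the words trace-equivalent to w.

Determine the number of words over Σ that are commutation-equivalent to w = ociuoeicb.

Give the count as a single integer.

drop 0:o onto floor
drop 1:c onto {0:o}
drop 2:i onto {1:c}
drop 3:u onto {2:i}
drop 4:o onto {2:i}
drop 5:e onto {4:o}
drop 6:i onto {3:u, 5:e}
drop 7:c onto {6:i}
drop 8:b onto {7:c}
ground layer = {0:o}
drop-orders for the pieces not yet dropped (sum over which currently-grounded one goes next):
  1 to go: {8} 1
  2 to go: {7,8} 1
  3 to go: {6,7,8} 1
  4 to go: {3,6,7,8} 1  {5,6,7,8} 1
  5 to go: {3,5,6,7,8} 2  {4,5,6,7,8} 1
  6 to go: {3,4,5,6,7,8} 3
  7 to go: {2,3,4,5,6,7,8} 3
  if 0:o drops first: 3 orders

3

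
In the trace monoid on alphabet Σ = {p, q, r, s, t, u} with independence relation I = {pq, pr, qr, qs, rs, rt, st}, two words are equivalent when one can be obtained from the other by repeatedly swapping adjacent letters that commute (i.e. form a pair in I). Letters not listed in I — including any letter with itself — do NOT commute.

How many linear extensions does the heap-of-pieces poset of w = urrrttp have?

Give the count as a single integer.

20

#0=u has no predecessor
#1=r depends on [0:u]
#2=r depends on [1:r]
#3=r depends on [2:r]
#4=t depends on [0:u]
#5=t depends on [4:t]
#6=p depends on [5:t]
sources: [0:u]
N(rest) = Σ N(rest − s) over sources s of rest; N(one piece) = 1:
  size 1 → [3]=1  [6]=1
  size 2 → [2,3]=1  [3,6]=2  [5,6]=1
  size 3 → [1,2,3]=1  [2,3,6]=3  [3,5,6]=3  [4,5,6]=1
  size 4 → [1,2,3,6]=4  [2,3,5,6]=6  [3,4,5,6]=4
  size 5 → [1,2,3,5,6]=10  [2,3,4,5,6]=10
  first=0(u) contributes 20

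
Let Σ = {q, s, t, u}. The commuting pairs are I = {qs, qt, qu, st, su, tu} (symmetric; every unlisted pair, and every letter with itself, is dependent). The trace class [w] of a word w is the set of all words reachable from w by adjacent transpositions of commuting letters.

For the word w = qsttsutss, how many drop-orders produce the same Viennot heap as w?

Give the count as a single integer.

2520

#0=q has no predecessor
#1=s has no predecessor
#2=t has no predecessor
#3=t depends on [2:t]
#4=s depends on [1:s]
#5=u has no predecessor
#6=t depends on [3:t]
#7=s depends on [4:s]
#8=s depends on [7:s]
sources: [0:q, 1:s, 2:t, 5:u]
N(rest) = Σ N(rest − s) over sources s of rest; N(one piece) = 1:
  size 1 → [0]=1  [5]=1  [6]=1  [8]=1
  size 2 → [0,5]=2  [0,6]=2  [0,8]=2  [3,6]=1  [5,6]=2  [5,8]=2  [6,8]=2  [7,8]=1
  size 3 → [0,3,6]=3  [0,5,6]=6  [0,5,8]=6  [0,6,8]=6  [0,7,8]=3  [2,3,6]=1  [3,5,6]=3  [3,6,8]=3  [4,7,8]=1  [5,6,8]=6  [5,7,8]=3  [6,7,8]=3
  size 4 → [0,2,3,6]=4  [0,3,5,6]=12  [0,3,6,8]=12  [0,4,7,8]=4  [0,5,6,8]=24  [0,5,7,8]=12  [0,6,7,8]=12  [1,4,7,8]=1  [2,3,5,6]=4  [2,3,6,8]=4  [3,5,6,8]=12  [3,6,7,8]=6  [4,5,7,8]=4  [4,6,7,8]=4  [5,6,7,8]=12
  size 5 → [0,1,4,7,8]=5  [0,2,3,5,6]=20  [0,2,3,6,8]=20  [0,3,5,6,8]=60  [0,3,6,7,8]=30  [0,4,5,7,8]=20  [0,4,6,7,8]=20  [0,5,6,7,8]=60  [1,4,5,7,8]=5  [1,4,6,7,8]=5  [2,3,5,6,8]=20  [2,3,6,7,8]=10  [3,4,6,7,8]=10  [3,5,6,7,8]=30  [4,5,6,7,8]=20
  size 6 → [0,1,4,5,7,8]=30  [0,1,4,6,7,8]=30  [0,2,3,5,6,8]=120  [0,2,3,6,7,8]=60  [0,3,4,6,7,8]=60  [0,3,5,6,7,8]=180  [0,4,5,6,7,8]=120  [1,3,4,6,7,8]=15  [1,4,5,6,7,8]=30  [2,3,4,6,7,8]=20  [2,3,5,6,7,8]=60  [3,4,5,6,7,8]=60
  size 7 → [0,1,3,4,6,7,8]=105  [0,1,4,5,6,7,8]=210  [0,2,3,4,6,7,8]=140  [0,2,3,5,6,7,8]=420  [0,3,4,5,6,7,8]=420  [1,2,3,4,6,7,8]=35  [1,3,4,5,6,7,8]=105  [2,3,4,5,6,7,8]=140
  first=0(q) contributes 280
  first=1(s) contributes 1120
  first=2(t) contributes 840
  first=5(u) contributes 280
|[w]| = 2520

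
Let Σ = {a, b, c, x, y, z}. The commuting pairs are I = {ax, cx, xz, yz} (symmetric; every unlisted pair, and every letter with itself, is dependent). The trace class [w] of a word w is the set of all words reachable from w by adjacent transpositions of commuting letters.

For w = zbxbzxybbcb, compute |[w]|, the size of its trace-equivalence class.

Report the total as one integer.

3

piece 0:z — minimal
piece 1:b rests on {0:z}
piece 2:x rests on {1:b}
piece 3:b rests on {2:x}
piece 4:z rests on {3:b}
piece 5:x rests on {3:b}
piece 6:y rests on {5:x}
piece 7:b rests on {4:z, 6:y}
piece 8:b rests on {7:b}
piece 9:c rests on {8:b}
piece 10:b rests on {9:c}
minimal pieces: {0:z}
ways to finish when only these pieces remain (= sum over removing one remaining piece with nothing left below it):
  1 left: {10}→1
  2 left: {9,10}→1
  3 left: {8,9,10}→1
  4 left: {7,8,9,10}→1
  5 left: {4,7,8,9,10}→1  {6,7,8,9,10}→1
  6 left: {4,6,7,8,9,10}→2  {5,6,7,8,9,10}→1
  7 left: {4,5,6,7,8,9,10}→3
  8 left: {3,4,5,6,7,8,9,10}→3
  9 left: {2,3,4,5,6,7,8,9,10}→3
  placing 0:z first → 3 extensions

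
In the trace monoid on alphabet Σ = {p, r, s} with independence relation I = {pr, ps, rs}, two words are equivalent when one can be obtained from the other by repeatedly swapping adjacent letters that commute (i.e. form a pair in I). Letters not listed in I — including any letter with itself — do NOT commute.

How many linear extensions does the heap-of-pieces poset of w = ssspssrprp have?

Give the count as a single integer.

#0=s has no predecessor
#1=s depends on [0:s]
#2=s depends on [1:s]
#3=p has no predecessor
#4=s depends on [2:s]
#5=s depends on [4:s]
#6=r has no predecessor
#7=p depends on [3:p]
#8=r depends on [6:r]
#9=p depends on [7:p]
sources: [0:s, 3:p, 6:r]
N(rest) = Σ N(rest − s) over sources s of rest; N(one piece) = 1:
  size 1 → [5]=1  [8]=1  [9]=1
  size 2 → [4,5]=1  [5,8]=2  [5,9]=2  [6,8]=1  [7,9]=1  [8,9]=2
  size 3 → [2,4,5]=1  [3,7,9]=1  [4,5,8]=3  [4,5,9]=3  [5,6,8]=3  [5,7,9]=3  [5,8,9]=6  [6,8,9]=3  [7,8,9]=3
  size 4 → [1,2,4,5]=1  [2,4,5,8]=4  [2,4,5,9]=4  [3,5,7,9]=4  [3,7,8,9]=4  [4,5,6,8]=6  [4,5,7,9]=6  [4,5,8,9]=12  [5,6,8,9]=12  [5,7,8,9]=12  [6,7,8,9]=6
  size 5 → [0,1,2,4,5]=1  [1,2,4,5,8]=5  [1,2,4,5,9]=5  [2,4,5,6,8]=10  [2,4,5,7,9]=10  [2,4,5,8,9]=20  [3,4,5,7,9]=10  [3,5,7,8,9]=20  [3,6,7,8,9]=10  [4,5,6,8,9]=30  [4,5,7,8,9]=30  [5,6,7,8,9]=30
  size 6 → [0,1,2,4,5,8]=6  [0,1,2,4,5,9]=6  [1,2,4,5,6,8]=15  [1,2,4,5,7,9]=15  [1,2,4,5,8,9]=30  [2,3,4,5,7,9]=20  [2,4,5,6,8,9]=60  [2,4,5,7,8,9]=60  [3,4,5,7,8,9]=60  [3,5,6,7,8,9]=60  [4,5,6,7,8,9]=90
  size 7 → [0,1,2,4,5,6,8]=21  [0,1,2,4,5,7,9]=21  [0,1,2,4,5,8,9]=42  [1,2,3,4,5,7,9]=35  [1,2,4,5,6,8,9]=105  [1,2,4,5,7,8,9]=105  [2,3,4,5,7,8,9]=140  [2,4,5,6,7,8,9]=210  [3,4,5,6,7,8,9]=210
  size 8 → [0,1,2,3,4,5,7,9]=56  [0,1,2,4,5,6,8,9]=168  [0,1,2,4,5,7,8,9]=168  [1,2,3,4,5,7,8,9]=280  [1,2,4,5,6,7,8,9]=420  [2,3,4,5,6,7,8,9]=560
  first=0(s) contributes 1260
  first=3(p) contributes 756
  first=6(r) contributes 504
|[w]| = 2520

2520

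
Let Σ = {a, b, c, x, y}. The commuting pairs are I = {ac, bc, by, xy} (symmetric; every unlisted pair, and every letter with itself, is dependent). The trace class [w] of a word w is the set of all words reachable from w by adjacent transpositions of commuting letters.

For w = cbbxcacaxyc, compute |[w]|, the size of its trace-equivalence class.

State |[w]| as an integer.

#0=c has no predecessor
#1=b has no predecessor
#2=b depends on [1:b]
#3=x depends on [0:c, 2:b]
#4=c depends on [3:x]
#5=a depends on [3:x]
#6=c depends on [4:c]
#7=a depends on [5:a]
#8=x depends on [6:c, 7:a]
#9=y depends on [6:c, 7:a]
#10=c depends on [8:x, 9:y]
sources: [0:c, 1:b]
N(rest) = Σ N(rest − s) over sources s of rest; N(one piece) = 1:
  size 1 → [10]=1
  size 2 → [8,10]=1  [9,10]=1
  size 3 → [8,9,10]=2
  size 4 → [6,8,9,10]=2  [7,8,9,10]=2
  size 5 → [4,6,8,9,10]=2  [5,7,8,9,10]=2  [6,7,8,9,10]=4
  size 6 → [4,6,7,8,9,10]=6  [5,6,7,8,9,10]=6
  size 7 → [4,5,6,7,8,9,10]=12
  size 8 → [3,4,5,6,7,8,9,10]=12
  size 9 → [0,3,4,5,6,7,8,9,10]=12  [2,3,4,5,6,7,8,9,10]=12
  first=0(c) contributes 12
  first=1(b) contributes 24
|[w]| = 36

36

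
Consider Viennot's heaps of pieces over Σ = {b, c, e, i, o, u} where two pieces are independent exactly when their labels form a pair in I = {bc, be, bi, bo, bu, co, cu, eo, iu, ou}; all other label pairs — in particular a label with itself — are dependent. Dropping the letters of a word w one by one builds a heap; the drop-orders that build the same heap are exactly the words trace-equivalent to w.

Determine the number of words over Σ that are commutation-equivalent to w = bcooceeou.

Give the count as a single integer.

504

0(b) covers ∅
1(c) covers ∅
2(o) covers ∅
3(o) covers 2:o
4(c) covers 1:c
5(e) covers 4:c
6(e) covers 5:e
7(o) covers 3:o
8(u) covers 6:e
floor of heap: 0:b, 1:c, 2:o
completions by unplaced set U, small U first (add the entries for U minus each lowest piece of U):
  |U|=1: {0}:1  {7}:1  {8}:1
  |U|=2: {0,7}:2  {0,8}:2  {3,7}:1  {6,8}:1  {7,8}:2
  |U|=3: {0,3,7}:3  {0,6,8}:3  {0,7,8}:6  {2,3,7}:1  {3,7,8}:3  {5,6,8}:1  {6,7,8}:3
  |U|=4: {0,2,3,7}:4  {0,3,7,8}:12  {0,5,6,8}:4  {0,6,7,8}:12  {2,3,7,8}:4  {3,6,7,8}:6  {4,5,6,8}:1  {5,6,7,8}:4
  |U|=5: {0,2,3,7,8}:20  {0,3,6,7,8}:30  {0,4,5,6,8}:5  {0,5,6,7,8}:20  {1,4,5,6,8}:1  {2,3,6,7,8}:10  {3,5,6,7,8}:10  {4,5,6,7,8}:5
  |U|=6: {0,1,4,5,6,8}:6  {0,2,3,6,7,8}:60  {0,3,5,6,7,8}:60  {0,4,5,6,7,8}:30  {1,4,5,6,7,8}:6  {2,3,5,6,7,8}:20  {3,4,5,6,7,8}:15
  |U|=7: {0,1,4,5,6,7,8}:42  {0,2,3,5,6,7,8}:140  {0,3,4,5,6,7,8}:105  {1,3,4,5,6,7,8}:21  {2,3,4,5,6,7,8}:35
  start at 0(b): 56
  start at 1(c): 280
  start at 2(o): 168
sum over floor = 504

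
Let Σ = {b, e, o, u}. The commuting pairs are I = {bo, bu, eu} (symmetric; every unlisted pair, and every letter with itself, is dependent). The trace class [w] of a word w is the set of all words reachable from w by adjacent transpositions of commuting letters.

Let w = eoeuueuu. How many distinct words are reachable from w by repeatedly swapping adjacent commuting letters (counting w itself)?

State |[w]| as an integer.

15

piece 0:e — minimal
piece 1:o rests on {0:e}
piece 2:e rests on {1:o}
piece 3:u rests on {1:o}
piece 4:u rests on {3:u}
piece 5:e rests on {2:e}
piece 6:u rests on {4:u}
piece 7:u rests on {6:u}
minimal pieces: {0:e}
ways to finish when only these pieces remain (= sum over removing one remaining piece with nothing left below it):
  1 left: {5}→1  {7}→1
  2 left: {2,5}→1  {5,7}→2  {6,7}→1
  3 left: {2,5,7}→3  {4,6,7}→1  {5,6,7}→3
  4 left: {2,5,6,7}→6  {3,4,6,7}→1  {4,5,6,7}→4
  5 left: {2,4,5,6,7}→10  {3,4,5,6,7}→5
  6 left: {2,3,4,5,6,7}→15
  placing 0:e first → 15 extensions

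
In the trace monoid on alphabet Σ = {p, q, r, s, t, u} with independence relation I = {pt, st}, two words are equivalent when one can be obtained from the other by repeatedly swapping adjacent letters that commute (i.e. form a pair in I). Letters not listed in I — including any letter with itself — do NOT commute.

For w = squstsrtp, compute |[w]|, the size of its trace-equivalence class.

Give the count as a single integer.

6

0(s) covers ∅
1(q) covers 0:s
2(u) covers 1:q
3(s) covers 2:u
4(t) covers 2:u
5(s) covers 3:s
6(r) covers 4:t, 5:s
7(t) covers 6:r
8(p) covers 6:r
floor of heap: 0:s
completions by unplaced set U, small U first (add the entries for U minus each lowest piece of U):
  |U|=1: {7}:1  {8}:1
  |U|=2: {7,8}:2
  |U|=3: {6,7,8}:2
  |U|=4: {4,6,7,8}:2  {5,6,7,8}:2
  |U|=5: {3,5,6,7,8}:2  {4,5,6,7,8}:4
  |U|=6: {3,4,5,6,7,8}:6
  |U|=7: {2,3,4,5,6,7,8}:6
  start at 0(s): 6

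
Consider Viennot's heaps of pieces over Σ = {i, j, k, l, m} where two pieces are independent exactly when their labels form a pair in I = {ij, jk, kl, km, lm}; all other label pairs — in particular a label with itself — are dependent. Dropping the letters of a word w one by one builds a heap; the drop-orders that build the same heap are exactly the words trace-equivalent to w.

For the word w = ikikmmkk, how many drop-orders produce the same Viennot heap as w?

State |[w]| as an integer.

drop 0:i onto floor
drop 1:k onto {0:i}
drop 2:i onto {1:k}
drop 3:k onto {2:i}
drop 4:m onto {2:i}
drop 5:m onto {4:m}
drop 6:k onto {3:k}
drop 7:k onto {6:k}
ground layer = {0:i}
drop-orders for the pieces not yet dropped (sum over which currently-grounded one goes next):
  1 to go: {5} 1  {7} 1
  2 to go: {4,5} 1  {5,7} 2  {6,7} 1
  3 to go: {3,6,7} 1  {4,5,7} 3  {5,6,7} 3
  4 to go: {3,5,6,7} 4  {4,5,6,7} 6
  5 to go: {3,4,5,6,7} 10
  6 to go: {2,3,4,5,6,7} 10
  if 0:i drops first: 10 orders

10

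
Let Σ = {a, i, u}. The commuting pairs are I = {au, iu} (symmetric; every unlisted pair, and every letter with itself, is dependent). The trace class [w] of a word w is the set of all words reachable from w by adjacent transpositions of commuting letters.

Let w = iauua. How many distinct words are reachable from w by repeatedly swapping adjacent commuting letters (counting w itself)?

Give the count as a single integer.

10

drop 0:i onto floor
drop 1:a onto {0:i}
drop 2:u onto floor
drop 3:u onto {2:u}
drop 4:a onto {1:a}
ground layer = {0:i, 2:u}
drop-orders for the pieces not yet dropped (sum over which currently-grounded one goes next):
  1 to go: {3} 1  {4} 1
  2 to go: {1,4} 1  {2,3} 1  {3,4} 2
  3 to go: {0,1,4} 1  {1,3,4} 3  {2,3,4} 3
  if 0:i drops first: 6 orders
  if 2:u drops first: 4 orders
heap linearizations: 10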